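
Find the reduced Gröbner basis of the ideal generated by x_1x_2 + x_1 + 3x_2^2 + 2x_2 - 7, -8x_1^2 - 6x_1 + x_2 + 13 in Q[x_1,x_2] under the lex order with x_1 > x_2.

f_1 = x_1x_2 + x_1 + 3x_2^2 + 2x_2 - 7, LT = x_1x_2.
f_2 = -8x_1^2 - 6x_1 + x_2 + 13, LT = x_1^2.

S(f_1,f_2): lcm = x_1^2x_2. S = x_1^2 + 3x_1x_2^2 + 5/4x_1x_2 - 7x_1 + 1/8x_2^2 + 13/8x_2.
  leading term x_1^2: subtract (-1/8)·f_2 from x_1^2 + 3x_1x_2^2 + 5/4x_1x_2 - 7x_1 + 1/8x_2^2 + 13/8x_2 → 3x_1x_2^2 + 5/4x_1x_2 - 31/4x_1 + 1/8x_2^2 + 7/4x_2 + 13/8
  leading term x_1x_2^2: subtract (3x_2)·f_1 from 3x_1x_2^2 + 5/4x_1x_2 - 31/4x_1 + 1/8x_2^2 + 7/4x_2 + 13/8 → -7/4x_1x_2 - 31/4x_1 - 9x_2^3 - 47/8x_2^2 + 91/4x_2 + 13/8
  leading term x_1x_2: subtract (-7/4)·f_1 from -7/4x_1x_2 - 31/4x_1 - 9x_2^3 - 47/8x_2^2 + 91/4x_2 + 13/8 → -6x_1 - 9x_2^3 - 5/8x_2^2 + 105/4x_2 - 85/8
  leading term x_1: no divisor's leading term divides it; move -6x_1 to the remainder.
  leading term x_2^3: no divisor's leading term divides it; move -9x_2^3 to the remainder.
  leading term x_2^2: no divisor's leading term divides it; move -5/8x_2^2 to the remainder.
  leading term x_2: no divisor's leading term divides it; move 105/4x_2 to the remainder.
  leading term 1: no divisor's leading term divides it; move -85/8 to the remainder.
  remainder -6x_1 - 9x_2^3 - 5/8x_2^2 + 105/4x_2 - 85/8 ≠ 0; add g_3 = -6x_1 - 9x_2^3 - 5/8x_2^2 + 105/4x_2 - 85/8 to the basis.

S(f_1,g_3): lcm = x_1x_2. S = x_1 - 3/2x_2^4 - 5/48x_2^3 + 59/8x_2^2 + 11/48x_2 - 7.
  leading term x_1: subtract (-1/6)·g_3 from x_1 - 3/2x_2^4 - 5/48x_2^3 + 59/8x_2^2 + 11/48x_2 - 7 → -3/2x_2^4 - 77/48x_2^3 + 349/48x_2^2 + 221/48x_2 - 421/48
  leading term x_2^4: no divisor's leading term divides it; move -3/2x_2^4 to the remainder.
  leading term x_2^3: no divisor's leading term divides it; move -77/48x_2^3 to the remainder.
  leading term x_2^2: no divisor's leading term divides it; move 349/48x_2^2 to the remainder.
  leading term x_2: no divisor's leading term divides it; move 221/48x_2 to the remainder.
  leading term 1: no divisor's leading term divides it; move -421/48 to the remainder.
  remainder -3/2x_2^4 - 77/48x_2^3 + 349/48x_2^2 + 221/48x_2 - 421/48 ≠ 0; add g_4 = -3/2x_2^4 - 77/48x_2^3 + 349/48x_2^2 + 221/48x_2 - 421/48 to the basis.

S(f_2,g_3): lcm = x_1^2. S = -3/2x_1x_2^3 - 5/48x_1x_2^2 + 35/8x_1x_2 - 49/48x_1 - 1/8x_2 - 13/8.
  leading term x_1x_2^3: subtract (-3/2x_2^2)·f_1 from -3/2x_1x_2^3 - 5/48x_1x_2^2 + 35/8x_1x_2 - 49/48x_1 - 1/8x_2 - 13/8 → 67/48x_1x_2^2 + 35/8x_1x_2 - 49/48x_1 + 9/2x_2^4 + 3x_2^3 - 21/2x_2^2 - 1/8x_2 - 13/8
  leading term x_1x_2^2: subtract (67/48x_2)·f_1 from 67/48x_1x_2^2 + 35/8x_1x_2 - 49/48x_1 + 9/2x_2^4 + 3x_2^3 - 21/2x_2^2 - 1/8x_2 - 13/8 → 143/48x_1x_2 - 49/48x_1 + 9/2x_2^4 - 19/16x_2^3 - 319/24x_2^2 + 463/48x_2 - 13/8
  leading term x_1x_2: subtract (143/48)·f_1 from 143/48x_1x_2 - 49/48x_1 + 9/2x_2^4 - 19/16x_2^3 - 319/24x_2^2 + 463/48x_2 - 13/8 → -4x_1 + 9/2x_2^4 - 19/16x_2^3 - 1067/48x_2^2 + 59/16x_2 + 923/48
  leading term x_1: subtract (2/3)·g_3 from -4x_1 + 9/2x_2^4 - 19/16x_2^3 - 1067/48x_2^2 + 59/16x_2 + 923/48 → 9/2x_2^4 + 77/16x_2^3 - 349/16x_2^2 - 221/16x_2 + 421/16
  leading term x_2^4: subtract (-3)·g_4 from 9/2x_2^4 + 77/16x_2^3 - 349/16x_2^2 - 221/16x_2 + 421/16 → 0
  remainder 0.

S(f_1,g_4): lcm = x_1x_2^4. S = -5/72x_1x_2^3 + 349/72x_1x_2^2 + 221/72x_1x_2 - 421/72x_1 + 3x_2^5 + 2x_2^4 - 7x_2^3.
  leading term x_1x_2^3: subtract (-5/72x_2^2)·f_1 from -5/72x_1x_2^3 + 349/72x_1x_2^2 + 221/72x_1x_2 - 421/72x_1 + 3x_2^5 + 2x_2^4 - 7x_2^3 → 59/12x_1x_2^2 + 221/72x_1x_2 - 421/72x_1 + 3x_2^5 + 53/24x_2^4 - 247/36x_2^3 - 35/72x_2^2
  leading term x_1x_2^2: subtract (59/12x_2)·f_1 from 59/12x_1x_2^2 + 221/72x_1x_2 - 421/72x_1 + 3x_2^5 + 53/24x_2^4 - 247/36x_2^3 - 35/72x_2^2 → -133/72x_1x_2 - 421/72x_1 + 3x_2^5 + 53/24x_2^4 - 389/18x_2^3 - 743/72x_2^2 + 413/12x_2
  leading term x_1x_2: subtract (-133/72)·f_1 from -133/72x_1x_2 - 421/72x_1 + 3x_2^5 + 53/24x_2^4 - 389/18x_2^3 - 743/72x_2^2 + 413/12x_2 → -4x_1 + 3x_2^5 + 53/24x_2^4 - 389/18x_2^3 - 43/9x_2^2 + 343/9x_2 - 931/72
  leading term x_1: subtract (2/3)·g_3 from -4x_1 + 3x_2^5 + 53/24x_2^4 - 389/18x_2^3 - 43/9x_2^2 + 343/9x_2 - 931/72 → 3x_2^5 + 53/24x_2^4 - 281/18x_2^3 - 157/36x_2^2 + 371/18x_2 - 421/72
  leading term x_2^5: subtract (-2x_2)·g_4 from 3x_2^5 + 53/24x_2^4 - 281/18x_2^3 - 157/36x_2^2 + 371/18x_2 - 421/72 → -x_2^4 - 77/72x_2^3 + 349/72x_2^2 + 221/72x_2 - 421/72
  leading term x_2^4: subtract (2/3)·g_4 from -x_2^4 - 77/72x_2^3 + 349/72x_2^2 + 221/72x_2 - 421/72 → 0
  remainder 0.

S(f_2,g_4): leading monomials are coprime, so the S-polynomial reduces to 0 (Buchberger's first criterion).
S(g_3,g_4): leading monomials are coprime, so the S-polynomial reduces to 0 (Buchberger's first criterion).
Every S-polynomial of the final basis reduces to 0, so we have a Gröbner basis.
Inter-reduce: drop elements whose leading term is divisible by another's, tail-reduce, and make monic.

G = {x_1 + 3/2x_2^3 + 5/48x_2^2 - 35/8x_2 + 85/48, x_2^4 + 77/72x_2^3 - 349/72x_2^2 - 221/72x_2 + 421/72}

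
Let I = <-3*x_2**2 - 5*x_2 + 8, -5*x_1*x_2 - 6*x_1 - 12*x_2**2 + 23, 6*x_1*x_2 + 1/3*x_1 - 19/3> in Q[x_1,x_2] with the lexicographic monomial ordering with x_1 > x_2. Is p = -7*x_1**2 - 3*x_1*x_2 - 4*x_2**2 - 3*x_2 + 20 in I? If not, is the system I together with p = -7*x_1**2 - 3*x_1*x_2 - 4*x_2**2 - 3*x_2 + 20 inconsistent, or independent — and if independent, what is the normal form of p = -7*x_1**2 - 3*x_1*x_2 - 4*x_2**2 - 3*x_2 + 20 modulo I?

Adjoining -7*x_1**2 - 3*x_1*x_2 - 4*x_2**2 - 3*x_2 + 20 makes the ideal the whole ring: the system is inconsistent.

First compute the reduced Gröbner basis of I by Buchberger's algorithm.
f_1 = -3*x_2**2 - 5*x_2 + 8, LT = x_2**2.
f_2 = -5*x_1*x_2 - 6*x_1 - 12*x_2**2 + 23, LT = x_1*x_2.
f_3 = 6*x_1*x_2 + 1/3*x_1 - 19/3, LT = x_1*x_2.

S(f_1,f_2): lcm = x_1*x_2**2. S = 7/15*x_1*x_2 - 8/3*x_1 - 12/5*x_2**3 + 23/5*x_2.
  reduce S modulo (f_1, f_2, f_3):
  remainder -242/75*x_1 - 33/5*x_2 + 737/75 ≠ 0; add h_4 = -242/75*x_1 - 33/5*x_2 + 737/75 to the basis.

S(f_1,f_3): lcm = x_1*x_2**2. S = 29/18*x_1*x_2 - 8/3*x_1 + 19/18*x_2.
  reduce S modulo (f_1, f_2, f_3, h_4):
  remainder 186/11*x_2 - 186/11 ≠ 0; add h_5 = 186/11*x_2 - 186/11 to the basis.

The other S-polynomials (S(f_2,f_3), S(f_1,h_4), S(f_2,h_4), S(f_3,h_4), S(f_1,h_5), S(f_2,h_5), S(f_3,h_5), S(h_4,h_5)) all reduce to 0 modulo the current basis, so we have a Gröbner basis.
Inter-reduce: drop elements whose leading term is divisible by another's, tail-reduce, and make monic.
Reduced Gröbner basis: {x_1 - 1, x_2 - 1}.
Label its elements g_1 = x_1 - 1, g_2 = x_2 - 1.

Reduce p = -7*x_1**2 - 3*x_1*x_2 - 4*x_2**2 - 3*x_2 + 20 modulo G:
  leading term x_1**2: subtract (-7*x_1)·g_1 from -7*x_1**2 - 3*x_1*x_2 - 4*x_2**2 - 3*x_2 + 20 → -3*x_1*x_2 - 7*x_1 - 4*x_2**2 - 3*x_2 + 20
  leading term x_1*x_2: subtract (-3*x_2)·g_1 from -3*x_1*x_2 - 7*x_1 - 4*x_2**2 - 3*x_2 + 20 → -7*x_1 - 4*x_2**2 - 6*x_2 + 20
  leading term x_1: subtract (-7)·g_1 from -7*x_1 - 4*x_2**2 - 6*x_2 + 20 → -4*x_2**2 - 6*x_2 + 13
  leading term x_2**2: subtract (-4*x_2)·g_2 from -4*x_2**2 - 6*x_2 + 13 → -10*x_2 + 13
  leading term x_2: subtract (-10)·g_2 from -10*x_2 + 13 → 3
  leading term 1: no divisor's leading term divides it; move 3 to the remainder.
  normal form = 3.
The normal form is nonzero, so p ∉ I. Since p minus its normal form lies in I, I + (p) = I + (r) where r = 3; decide whether this ideal is the whole ring.
Here r = 3 is a nonzero constant, hence a unit: 1 ∈ I + (p), the Gröbner basis of I + (p) is {1}, and the enlarged system has no common solution — adjoining p is inconsistent.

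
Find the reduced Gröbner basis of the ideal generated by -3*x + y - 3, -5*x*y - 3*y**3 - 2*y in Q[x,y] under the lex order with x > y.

G = {x - 1/3*y + 1, y**3 + 5/9*y**2 - y}

f_1 = -3*x + y - 3, LT = x.
f_2 = -5*x*y - 3*y**3 - 2*y, LT = x*y.

S(f_1,f_2): lcm = x*y. S = -3/5*y**3 - 1/3*y**2 + 3/5*y.
  leading term y**3: no divisor's leading term divides it; move -3/5*y**3 to the remainder.
  leading term y**2: no divisor's leading term divides it; move -1/3*y**2 to the remainder.
  leading term y: no divisor's leading term divides it; move 3/5*y to the remainder.
  remainder -3/5*y**3 - 1/3*y**2 + 3/5*y ≠ 0; add g_3 = -3/5*y**3 - 1/3*y**2 + 3/5*y to the basis.

The other S-polynomials (S(f_1,g_3), S(f_2,g_3)) all reduce to 0 modulo the current basis, so we have a Gröbner basis.
Inter-reduce: drop elements whose leading term is divisible by another's, tail-reduce, and make monic.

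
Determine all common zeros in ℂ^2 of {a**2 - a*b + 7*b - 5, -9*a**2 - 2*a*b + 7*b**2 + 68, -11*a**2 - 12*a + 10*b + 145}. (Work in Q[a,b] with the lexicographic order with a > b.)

Compute a lex Gröbner basis by Buchberger's algorithm.
f_1 = a**2 - a*b + 7*b - 5, LT = a**2.
f_2 = -9*a**2 - 2*a*b + 7*b**2 + 68, LT = a**2.
f_3 = -11*a**2 - 12*a + 10*b + 145, LT = a**2.

S(f_1,f_2): lcm = a**2. S = -11/9*a*b + 7/9*b**2 + 7*b + 23/9.
  leading term a*b: no divisor's leading term divides it; move -11/9*a*b to the remainder.
  leading term b**2: no divisor's leading term divides it; move 7/9*b**2 to the remainder.
  leading term b: no divisor's leading term divides it; move 7*b to the remainder.
  leading term 1: no divisor's leading term divides it; move 23/9 to the remainder.
  remainder -11/9*a*b + 7/9*b**2 + 7*b + 23/9 ≠ 0; add h_4 = -11/9*a*b + 7/9*b**2 + 7*b + 23/9 to the basis.

S(f_1,f_3): lcm = a**2. S = -a*b - 12/11*a + 87/11*b + 90/11.
  leading term a*b: subtract (9/11)·h_4 from -a*b - 12/11*a + 87/11*b + 90/11 → -12/11*a - 7/11*b**2 + 24/11*b + 67/11
  leading term a: no divisor's leading term divides it; move -12/11*a to the remainder.
  leading term b**2: no divisor's leading term divides it; move -7/11*b**2 to the remainder.
  leading term b: no divisor's leading term divides it; move 24/11*b to the remainder.
  leading term 1: no divisor's leading term divides it; move 67/11 to the remainder.
  remainder -12/11*a - 7/11*b**2 + 24/11*b + 67/11 ≠ 0; add h_5 = -12/11*a - 7/11*b**2 + 24/11*b + 67/11 to the basis.

S(f_1,h_4): lcm = a**2*b. S = -4/11*a*b**2 + 63/11*a*b + 23/11*a + 7*b**2 - 5*b.
  leading term a*b**2: subtract (36/121*b)·h_4 from -4/11*a*b**2 + 63/11*a*b + 23/11*a + 7*b**2 - 5*b → 63/11*a*b + 23/11*a - 28/121*b**3 + 595/121*b**2 - 697/121*b
  leading term a*b: subtract (-567/121)·h_4 from 63/11*a*b + 23/11*a - 28/121*b**3 + 595/121*b**2 - 697/121*b → 23/11*a - 28/121*b**3 + 1036/121*b**2 + 3272/121*b + 1449/121
  leading term a: subtract (-23/12)·h_5 from 23/11*a - 28/121*b**3 + 1036/121*b**2 + 3272/121*b + 1449/121 → -28/121*b**3 + 10661/1452*b**2 + 3778/121*b + 34339/1452
  leading term b**3: no divisor's leading term divides it; move -28/121*b**3 to the remainder.
  leading term b**2: no divisor's leading term divides it; move 10661/1452*b**2 to the remainder.
  leading term b: no divisor's leading term divides it; move 3778/121*b to the remainder.
  leading term 1: no divisor's leading term divides it; move 34339/1452 to the remainder.
  remainder -28/121*b**3 + 10661/1452*b**2 + 3778/121*b + 34339/1452 ≠ 0; add h_6 = -28/121*b**3 + 10661/1452*b**2 + 3778/121*b + 34339/1452 to the basis.

S(f_3,h_4): lcm = a**2*b. S = 7/11*a*b**2 + 75/11*a*b + 23/11*a - 10/11*b**2 - 145/11*b.
  leading term a*b**2: subtract (-63/121*b)·h_4 from 7/11*a*b**2 + 75/11*a*b + 23/11*a - 10/11*b**2 - 145/11*b → 75/11*a*b + 23/11*a + 49/121*b**3 + 331/121*b**2 - 1434/121*b
  leading term a*b: subtract (-675/121)·h_4 from 75/11*a*b + 23/11*a + 49/121*b**3 + 331/121*b**2 - 1434/121*b → 23/11*a + 49/121*b**3 + 856/121*b**2 + 3291/121*b + 1725/121
  leading term a: subtract (-23/12)·h_5 from 23/11*a + 49/121*b**3 + 856/121*b**2 + 3291/121*b + 1725/121 → 49/121*b**3 + 8501/1452*b**2 + 3797/121*b + 37651/1452
  leading term b**3: subtract (-7/4)·h_6 from 49/121*b**3 + 8501/1452*b**2 + 3797/121*b + 37651/1452 → 108631/5808*b**2 + 20817/242*b + 390977/5808
  leading term b**2: no divisor's leading term divides it; move 108631/5808*b**2 to the remainder.
  leading term b: no divisor's leading term divides it; move 20817/242*b to the remainder.
  leading term 1: no divisor's leading term divides it; move 390977/5808 to the remainder.
  remainder 108631/5808*b**2 + 20817/242*b + 390977/5808 ≠ 0; add h_7 = 108631/5808*b**2 + 20817/242*b + 390977/5808 to the basis.

S(f_1,h_5): lcm = a**2. S = -7/12*a*b**2 + a*b + 67/12*a + 7*b - 5.
  leading term a*b**2: subtract (21/44*b)·h_4 from -7/12*a*b**2 + a*b + 67/12*a + 7*b - 5 → a*b + 67/12*a - 49/132*b**3 - 147/44*b**2 + 763/132*b - 5
  leading term a*b: subtract (-9/11)·h_4 from a*b + 67/12*a - 49/132*b**3 - 147/44*b**2 + 763/132*b - 5 → 67/12*a - 49/132*b**3 - 119/44*b**2 + 1519/132*b - 32/11
  leading term a: subtract (-737/144)·h_5 from 67/12*a - 49/132*b**3 - 119/44*b**2 + 1519/132*b - 32/11 → -49/132*b**3 - 9443/1584*b**2 + 2993/132*b + 44771/1584
  leading term b**3: subtract (77/48)·h_6 from -49/132*b**3 - 9443/1584*b**2 + 2993/132*b + 44771/1584 → -112399/6336*b**2 - 7237/264*b - 61289/6336
  leading term b**2: subtract (-1236389/1303572)·h_7 from -112399/6336*b**2 - 7237/264*b - 61289/6336 → 35310169/651786*b + 35310169/651786
  leading term b: no divisor's leading term divides it; move 35310169/651786*b to the remainder.
  leading term 1: no divisor's leading term divides it; move 35310169/651786 to the remainder.
  remainder 35310169/651786*b + 35310169/651786 ≠ 0; add h_8 = 35310169/651786*b + 35310169/651786 to the basis.

The other S-polynomials (S(f_2,f_3), S(f_2,h_4), S(f_2,h_5), S(f_3,h_5), S(h_4,h_5), S(f_1,h_6), S(f_2,h_6), S(f_3,h_6), S(h_4,h_6), S(h_5,h_6), S(f_1,h_7), S(f_2,h_7), S(f_3,h_7), S(h_4,h_7), S(h_5,h_7), S(h_6,h_7), S(f_1,h_8), S(f_2,h_8), S(f_3,h_8), S(h_4,h_8), S(h_5,h_8), S(h_6,h_8), S(h_7,h_8)) all reduce to 0 modulo the current basis, so we have a Gröbner basis.
Inter-reduce: drop elements whose leading term is divisible by another's, tail-reduce, and make monic.
Reduced Gröbner basis: {a - 3, b + 1}.

The lex basis is triangular: the last element involves only b. Solving b + 1 = 0 gives b ∈ {-1}; substituting each value into the earlier elements determines the remaining variables.
  b = -1: the earlier basis element becomes a - 3 = 0, giving a = 3 — point (3, -1).

{(3, -1)}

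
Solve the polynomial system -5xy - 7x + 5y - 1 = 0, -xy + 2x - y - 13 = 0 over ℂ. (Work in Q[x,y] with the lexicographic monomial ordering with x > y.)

{(33/17, -31/10), (2, -3)}

Compute a lex Gröbner basis by Buchberger's algorithm.
f_1 = -5xy - 7x + 5y - 1, LT = xy.
f_2 = -xy + 2x - y - 13, LT = xy.

S(f_1,f_2): lcm = xy. S = 17/5x - 2y - 64/5.
  reduce S modulo (f_1, f_2):
  remainder 17/5x - 2y - 64/5 ≠ 0; add h_3 = 17/5x - 2y - 64/5 to the basis.

S(f_1,h_3): lcm = xy. S = 7/5x + 10/17y^2 + 47/17y + 1/5.
  reduce S modulo (f_1, f_2, h_3):
  remainder 10/17y^2 + 61/17y + 93/17 ≠ 0; add h_4 = 10/17y^2 + 61/17y + 93/17 to the basis.

The other S-polynomials (S(f_2,h_3), S(f_1,h_4), S(f_2,h_4), S(h_3,h_4)) all reduce to 0 modulo the current basis, so we have a Gröbner basis.
Inter-reduce: drop elements whose leading term is divisible by another's, tail-reduce, and make monic.
Reduced Gröbner basis: {x - 10/17y - 64/17, y^2 + 61/10y + 93/10}.

The lex basis is triangular: the last element involves only y. Solving y^2 + 61/10y + 93/10 = 0 gives y ∈ {-31/10, -3}; substituting each value into the earlier elements determines the remaining variables.
  y = -31/10: the earlier basis element becomes x - 33/17 = 0, giving x = 33/17 — point (33/17, -31/10).
  y = -3: the earlier basis element becomes x - 2 = 0, giving x = 2 — point (2, -3).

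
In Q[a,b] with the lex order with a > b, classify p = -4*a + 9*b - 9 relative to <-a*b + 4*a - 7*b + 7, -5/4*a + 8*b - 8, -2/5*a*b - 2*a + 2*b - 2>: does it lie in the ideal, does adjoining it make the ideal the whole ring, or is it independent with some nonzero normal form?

First compute the reduced Gröbner basis of I by Buchberger's algorithm.
f_1 = -a*b + 4*a - 7*b + 7, LT = a*b.
f_2 = -5/4*a + 8*b - 8, LT = a.
f_3 = -2/5*a*b - 2*a + 2*b - 2, LT = a*b.

S(f_1,f_2): lcm = a*b. S = -4*a + 32/5*b**2 + 3/5*b - 7.
  leading term a: subtract (16/5)·f_2 from -4*a + 32/5*b**2 + 3/5*b - 7 → 32/5*b**2 - 25*b + 93/5
  leading term b**2: no divisor's leading term divides it; move 32/5*b**2 to the remainder.
  leading term b: no divisor's leading term divides it; move -25*b to the remainder.
  leading term 1: no divisor's leading term divides it; move 93/5 to the remainder.
  remainder 32/5*b**2 - 25*b + 93/5 ≠ 0; add h_4 = 32/5*b**2 - 25*b + 93/5 to the basis.

S(f_1,f_3): lcm = a*b. S = -9*a + 12*b - 12.
  leading term a: subtract (36/5)·f_2 from -9*a + 12*b - 12 → -228/5*b + 228/5
  leading term b: no divisor's leading term divides it; move -228/5*b to the remainder.
  leading term 1: no divisor's leading term divides it; move 228/5 to the remainder.
  remainder -228/5*b + 228/5 ≠ 0; add h_5 = -228/5*b + 228/5 to the basis.

The other S-polynomials (S(f_2,f_3), S(f_1,h_4), S(f_2,h_4), S(f_3,h_4), S(f_1,h_5), S(f_2,h_5), S(f_3,h_5), S(h_4,h_5)) all reduce to 0 modulo the current basis, so we have a Gröbner basis.
Inter-reduce: drop elements whose leading term is divisible by another's, tail-reduce, and make monic.
Reduced Gröbner basis: {a, b - 1}.
Label its elements g_1 = a, g_2 = b - 1.

Reduce p = -4*a + 9*b - 9 modulo G:
  leading term a: subtract (-4)·g_1 from -4*a + 9*b - 9 → 9*b - 9
  leading term b: subtract (9)·g_2 from 9*b - 9 → 0
  normal form = 0.
Since the normal form is 0, p ∈ I.

-4*a + 9*b - 9 lies in I (it reduces to 0).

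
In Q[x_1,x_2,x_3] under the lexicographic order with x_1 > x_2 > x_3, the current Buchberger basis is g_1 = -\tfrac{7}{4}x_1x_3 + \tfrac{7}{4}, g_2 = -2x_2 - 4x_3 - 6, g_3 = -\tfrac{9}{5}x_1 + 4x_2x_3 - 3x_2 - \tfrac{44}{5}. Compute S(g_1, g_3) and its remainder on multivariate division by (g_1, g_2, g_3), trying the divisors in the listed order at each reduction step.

lcm(LM(g_1), LM(g_3)) = x_1x_3.
S = (lcm/LT(g_1))·g_1 − (lcm/LT(g_3))·g_3 = \tfrac{20}{9}x_2x_3^{2} - \tfrac{5}{3}x_2x_3 - \tfrac{44}{9}x_3 - 1.
Reduce S modulo (g_1, g_2, g_3) in that order:
  leading term x_2x_3^{2}: subtract (-\tfrac{10}{9}x_3^{2})·g_2 from \tfrac{20}{9}x_2x_3^{2} - \tfrac{5}{3}x_2x_3 - \tfrac{44}{9}x_3 - 1 → -\tfrac{5}{3}x_2x_3 - \tfrac{40}{9}x_3^{3} - \tfrac{20}{3}x_3^{2} - \tfrac{44}{9}x_3 - 1
  leading term x_2x_3: subtract (\tfrac{5}{6}x_3)·g_2 from -\tfrac{5}{3}x_2x_3 - \tfrac{40}{9}x_3^{3} - \tfrac{20}{3}x_3^{2} - \tfrac{44}{9}x_3 - 1 → -\tfrac{40}{9}x_3^{3} - \tfrac{10}{3}x_3^{2} + \tfrac{1}{9}x_3 - 1
  leading term x_3^{3}: no divisor's leading term divides it; move -\tfrac{40}{9}x_3^{3} to the remainder.
  leading term x_3^{2}: no divisor's leading term divides it; move -\tfrac{10}{3}x_3^{2} to the remainder.
  leading term x_3: no divisor's leading term divides it; move \tfrac{1}{9}x_3 to the remainder.
  leading term 1: no divisor's leading term divides it; move -1 to the remainder.
The remainder -\tfrac{40}{9}x_3^{3} - \tfrac{10}{3}x_3^{2} + \tfrac{1}{9}x_3 - 1 is nonzero, so it would be added as the next basis element.

S(g_1, g_3) = \tfrac{20}{9}x_2x_3^{2} - \tfrac{5}{3}x_2x_3 - \tfrac{44}{9}x_3 - 1; remainder on division = -\tfrac{40}{9}x_3^{3} - \tfrac{10}{3}x_3^{2} + \tfrac{1}{9}x_3 - 1.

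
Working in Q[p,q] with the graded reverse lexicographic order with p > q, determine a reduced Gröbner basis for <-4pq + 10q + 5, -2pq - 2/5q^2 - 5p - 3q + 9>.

f_1 = -4pq + 10q + 5, LT = pq.
f_2 = -2pq - 2/5q^2 - 5p - 3q + 9, LT = pq.

S(f_1,f_2): lcm = pq. S = -1/5q^2 - 5/2p - 4q + 13/4.
  reduce S modulo (f_1, f_2):
  remainder -1/5q^2 - 5/2p - 4q + 13/4 ≠ 0; add g_3 = -1/5q^2 - 5/2p - 4q + 13/4 to the basis.

S(f_1,g_3): lcm = pq^2. S = -25/2p^2 - 20pq - 5/2q^2 + 65/4p - 5/4q.
  reduce S modulo (f_1, f_2, g_3):
  remainder -25/2p^2 + 95/2p - 5/4q - 525/8 ≠ 0; add g_4 = -25/2p^2 + 95/2p - 5/4q - 525/8 to the basis.

The other S-polynomials (S(f_2,g_3), S(f_1,g_4), S(f_2,g_4), S(g_3,g_4)) all reduce to 0 modulo the current basis, so we have a Gröbner basis.
Inter-reduce: drop elements whose leading term is divisible by another's, tail-reduce, and make monic.

G = {p^2 - 19/5p + 1/10q + 21/4, pq - 5/2q - 5/4, q^2 + 25/2p + 20q - 65/4}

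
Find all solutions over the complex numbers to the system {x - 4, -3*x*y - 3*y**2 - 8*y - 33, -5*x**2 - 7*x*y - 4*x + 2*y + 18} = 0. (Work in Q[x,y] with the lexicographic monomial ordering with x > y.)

{(4, -3)}

Compute a lex Gröbner basis by Buchberger's algorithm.
f_1 = x - 4, LT = x.
f_2 = -3*x*y - 3*y**2 - 8*y - 33, LT = x*y.
f_3 = -5*x**2 - 7*x*y - 4*x + 2*y + 18, LT = x**2.

S(f_1,f_2): lcm = x*y. S = -y**2 - 20/3*y - 11.
  leading term y**2: no divisor's leading term divides it; move -y**2 to the remainder.
  leading term y: no divisor's leading term divides it; move -20/3*y to the remainder.
  leading term 1: no divisor's leading term divides it; move -11 to the remainder.
  remainder -y**2 - 20/3*y - 11 ≠ 0; add h_4 = -y**2 - 20/3*y - 11 to the basis.

S(f_1,f_3): lcm = x**2. S = -7/5*x*y - 24/5*x + 2/5*y + 18/5.
  leading term x*y: subtract (-7/5*y)·f_1 from -7/5*x*y - 24/5*x + 2/5*y + 18/5 → -24/5*x - 26/5*y + 18/5
  leading term x: subtract (-24/5)·f_1 from -24/5*x - 26/5*y + 18/5 → -26/5*y - 78/5
  leading term y: no divisor's leading term divides it; move -26/5*y to the remainder.
  leading term 1: no divisor's leading term divides it; move -78/5 to the remainder.
  remainder -26/5*y - 78/5 ≠ 0; add h_5 = -26/5*y - 78/5 to the basis.

The other S-polynomials (S(f_2,f_3), S(f_1,h_4), S(f_2,h_4), S(f_3,h_4), S(f_1,h_5), S(f_2,h_5), S(f_3,h_5), S(h_4,h_5)) all reduce to 0 modulo the current basis, so we have a Gröbner basis.
Inter-reduce: drop elements whose leading term is divisible by another's, tail-reduce, and make monic.
Reduced Gröbner basis: {x - 4, y + 3}.

Since the basis is lex-ordered, y + 3 is univariate in y. Its roots are {-3}. Back-substituting each root into the other basis elements fixes the other coordinates.
  y = -3: the earlier basis element becomes x - 4 = 0, giving x = 4 — point (4, -3).
A lex Gröbner basis triangularizes the system, enabling back-substitution.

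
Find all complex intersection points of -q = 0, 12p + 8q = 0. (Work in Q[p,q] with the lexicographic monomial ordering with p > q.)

Compute a lex Gröbner basis by Buchberger's algorithm.
f_1 = -q, LT = q.
f_2 = 12p + 8q, LT = p.

S(f_1,f_2): leading monomials are coprime, so the S-polynomial reduces to 0 (Buchberger's first criterion).
Every S-polynomial of the final basis reduces to 0, so we have a Gröbner basis.
Inter-reduce: drop elements whose leading term is divisible by another's, tail-reduce, and make monic.
Reduced Gröbner basis: {p, q}.

The lex basis is triangular: the last element involves only q. Solving q = 0 gives q ∈ {0}; substituting each value into the earlier elements determines the remaining variables.
  q = 0: the earlier basis element becomes p = 0, giving p = 0 — point (0, 0).
Check: every point annihilates each of the original generators.
Zero-dimensionality of the ideal guarantees finitely many solutions over ℂ.

{(0, 0)}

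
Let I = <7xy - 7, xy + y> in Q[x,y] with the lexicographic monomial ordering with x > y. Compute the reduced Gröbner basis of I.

f_1 = 7xy - 7, LT = xy.
f_2 = xy + y, LT = xy.

S(f_1,f_2): lcm = xy. S = -y - 1.
  reduce S modulo (f_1, f_2):
  remainder -y - 1 ≠ 0; add g_3 = -y - 1 to the basis.

S(f_1,g_3): lcm = xy. S = -x - 1.
  reduce S modulo (f_1, f_2, g_3):
  remainder -x - 1 ≠ 0; add g_4 = -x - 1 to the basis.

The other S-polynomials (S(f_2,g_3), S(f_1,g_4), S(f_2,g_4), S(g_3,g_4)) all reduce to 0 modulo the current basis, so we have a Gröbner basis.
Inter-reduce: drop elements whose leading term is divisible by another's, tail-reduce, and make monic.

G = {x + 1, y + 1}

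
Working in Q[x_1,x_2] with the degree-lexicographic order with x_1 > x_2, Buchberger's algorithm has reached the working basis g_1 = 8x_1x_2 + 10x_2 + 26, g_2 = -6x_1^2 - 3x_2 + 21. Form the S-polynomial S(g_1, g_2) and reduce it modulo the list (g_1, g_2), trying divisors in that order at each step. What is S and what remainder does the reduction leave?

S(g_1, g_2) = 5/4x_1x_2 - 1/2x_2^2 + 13/4x_1 + 7/2x_2; remainder on division = -1/2x_2^2 + 13/4x_1 + 31/16x_2 - 65/16.

lcm(LM(g_1), LM(g_2)) = x_1^2x_2.
S = (lcm/LT(g_1))·g_1 − (lcm/LT(g_2))·g_2 = 5/4x_1x_2 - 1/2x_2^2 + 13/4x_1 + 7/2x_2.
Reduce S modulo (g_1, g_2) in that order:
  leading term x_1x_2: subtract (5/32)·g_1 from 5/4x_1x_2 - 1/2x_2^2 + 13/4x_1 + 7/2x_2 → -1/2x_2^2 + 13/4x_1 + 31/16x_2 - 65/16
  leading term x_2^2: no divisor's leading term divides it; move -1/2x_2^2 to the remainder.
  leading term x_1: no divisor's leading term divides it; move 13/4x_1 to the remainder.
  leading term x_2: no divisor's leading term divides it; move 31/16x_2 to the remainder.
  leading term 1: no divisor's leading term divides it; move -65/16 to the remainder.
The remainder -1/2x_2^2 + 13/4x_1 + 31/16x_2 - 65/16 is nonzero, so it would be added as the next basis element.
This is the inner loop of Buchberger's algorithm — each nonzero remainder becomes a new basis element.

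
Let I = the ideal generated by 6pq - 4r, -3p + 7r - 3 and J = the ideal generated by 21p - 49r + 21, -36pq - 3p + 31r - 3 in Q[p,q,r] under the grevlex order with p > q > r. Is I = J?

Yes, the ideals are equal.

Equality of ideals is decidable: compute both reduced Gröbner bases (unique for the ordering) and check whether they agree.
Buchberger on the first generating set:
f_1 = 6pq - 4r, LT = pq.
f_2 = -3p + 7r - 3, LT = p.

S(f_1,f_2): lcm = pq. S = 7/3qr - q - 2/3r.
  leading term qr: no divisor's leading term divides it; move 7/3qr to the remainder.
  leading term q: no divisor's leading term divides it; move -q to the remainder.
  leading term r: no divisor's leading term divides it; move -2/3r to the remainder.
  remainder 7/3qr - q - 2/3r ≠ 0; add g_3 = 7/3qr - q - 2/3r to the basis.

The other S-polynomials (S(f_1,g_3), S(f_2,g_3)) all reduce to 0 modulo the current basis, so we have a Gröbner basis.
Inter-reduce: drop elements whose leading term is divisible by another's, tail-reduce, and make monic.
Reduced Gröbner basis: {qr - 3/7q - 2/7r, p - 7/3r + 1}.

Buchberger on the second generating set:
h_1 = 21p - 49r + 21, LT = p.
h_2 = -36pq - 3p + 31r - 3, LT = pq.

S(h_1,h_2): lcm = pq. S = -7/3qr - 1/12p + q + 31/36r - 1/12.
  leading term qr: no divisor's leading term divides it; move -7/3qr to the remainder.
  leading term p: subtract (-1/252)·h_1 from -1/12p + q + 31/36r - 1/12 → q + 2/3r
  leading term q: no divisor's leading term divides it; move q to the remainder.
  leading term r: no divisor's leading term divides it; move 2/3r to the remainder.
  remainder -7/3qr + q + 2/3r ≠ 0; add k_3 = -7/3qr + q + 2/3r to the basis.

The other S-polynomials (S(h_1,k_3), S(h_2,k_3)) all reduce to 0 modulo the current basis, so we have a Gröbner basis.
Inter-reduce: drop elements whose leading term is divisible by another's, tail-reduce, and make monic.
Reduced Gröbner basis: {qr - 3/7q - 2/7r, p - 7/3r + 1}.

These coincide, so the ideals are equal.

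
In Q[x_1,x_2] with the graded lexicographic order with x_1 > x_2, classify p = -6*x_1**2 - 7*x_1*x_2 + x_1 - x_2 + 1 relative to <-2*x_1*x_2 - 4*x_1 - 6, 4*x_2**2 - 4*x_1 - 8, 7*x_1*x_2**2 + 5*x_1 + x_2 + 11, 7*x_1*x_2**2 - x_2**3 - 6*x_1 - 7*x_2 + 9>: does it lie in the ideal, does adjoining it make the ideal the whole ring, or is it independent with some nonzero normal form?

-6*x_1**2 - 7*x_1*x_2 + x_1 - x_2 + 1 lies in I (it reduces to 0).

First compute the reduced Gröbner basis of I by Buchberger's algorithm.
f_1 = -2*x_1*x_2 - 4*x_1 - 6, LT = x_1*x_2.
f_2 = 4*x_2**2 - 4*x_1 - 8, LT = x_2**2.
f_3 = 7*x_1*x_2**2 + 5*x_1 + x_2 + 11, LT = x_1*x_2**2.
f_4 = 7*x_1*x_2**2 - x_2**3 - 6*x_1 - 7*x_2 + 9, LT = x_1*x_2**2.

S(f_1,f_2): lcm = x_1*x_2**2. S = x_1**2 + 2*x_1*x_2 + 2*x_1 + 3*x_2.
  reduce S modulo (f_1, f_2, f_3, f_4):
  remainder x_1**2 - 2*x_1 + 3*x_2 - 6 ≠ 0; add h_5 = x_1**2 - 2*x_1 + 3*x_2 - 6 to the basis.

S(f_1,f_3): lcm = x_1*x_2**2. S = 2*x_1*x_2 - 5/7*x_1 + 20/7*x_2 - 11/7.
  reduce S modulo (f_1, f_2, f_3, f_4, h_5):
  remainder -33/7*x_1 + 20/7*x_2 - 53/7 ≠ 0; add h_6 = -33/7*x_1 + 20/7*x_2 - 53/7 to the basis.

S(f_1,f_4): lcm = x_1*x_2**2. S = 1/7*x_2**3 + 2*x_1*x_2 + 6/7*x_1 + 4*x_2 - 9/7.
  reduce S modulo (f_1, f_2, f_3, f_4, h_5, h_6):
  remainder 170/77*x_2 - 170/77 ≠ 0; add h_7 = 170/77*x_2 - 170/77 to the basis.

The other S-polynomials (S(f_2,f_3), S(f_2,f_4), S(f_3,f_4), S(f_1,h_5), S(f_2,h_5), S(f_3,h_5), S(f_4,h_5), S(f_1,h_6), S(f_2,h_6), S(f_3,h_6), S(f_4,h_6), S(h_5,h_6), S(f_1,h_7), S(f_2,h_7), S(f_3,h_7), S(f_4,h_7), S(h_5,h_7), S(h_6,h_7)) all reduce to 0 modulo the current basis, so we have a Gröbner basis.
Inter-reduce: drop elements whose leading term is divisible by another's, tail-reduce, and make monic.
Reduced Gröbner basis: {x_1 + 1, x_2 - 1}.
Label its elements g_1 = x_1 + 1, g_2 = x_2 - 1.

Reduce p = -6*x_1**2 - 7*x_1*x_2 + x_1 - x_2 + 1 modulo G:
  leading term x_1**2: subtract (-6*x_1)·g_1 from -6*x_1**2 - 7*x_1*x_2 + x_1 - x_2 + 1 → -7*x_1*x_2 + 7*x_1 - x_2 + 1
  leading term x_1*x_2: subtract (-7*x_2)·g_1 from -7*x_1*x_2 + 7*x_1 - x_2 + 1 → 7*x_1 + 6*x_2 + 1
  leading term x_1: subtract (7)·g_1 from 7*x_1 + 6*x_2 + 1 → 6*x_2 - 6
  leading term x_2: subtract (6)·g_2 from 6*x_2 - 6 → 0
  normal form = 0.
Since the normal form is 0, p ∈ I.

The remainder on division by a Gröbner basis is unique — it is the normal form.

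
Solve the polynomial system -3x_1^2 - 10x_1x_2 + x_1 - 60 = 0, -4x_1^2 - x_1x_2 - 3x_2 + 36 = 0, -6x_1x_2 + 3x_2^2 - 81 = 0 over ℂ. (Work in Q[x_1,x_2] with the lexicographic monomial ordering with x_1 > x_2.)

{(-3, 3)}

Compute a lex Gröbner basis by Buchberger's algorithm.
f_1 = -3x_1^2 - 10x_1x_2 + x_1 - 60, LT = x_1^2.
f_2 = -4x_1^2 - x_1x_2 - 3x_2 + 36, LT = x_1^2.
f_3 = -6x_1x_2 + 3x_2^2 - 81, LT = x_1x_2.

S(f_1,f_2): lcm = x_1^2. S = 37/12x_1x_2 - 1/3x_1 - 3/4x_2 + 29.
  leading term x_1x_2: subtract (-37/72)·f_3 from 37/12x_1x_2 - 1/3x_1 - 3/4x_2 + 29 → -1/3x_1 + 37/24x_2^2 - 3/4x_2 - 101/8
  leading term x_1: no divisor's leading term divides it; move -1/3x_1 to the remainder.
  leading term x_2^2: no divisor's leading term divides it; move 37/24x_2^2 to the remainder.
  leading term x_2: no divisor's leading term divides it; move -3/4x_2 to the remainder.
  leading term 1: no divisor's leading term divides it; move -101/8 to the remainder.
  remainder -1/3x_1 + 37/24x_2^2 - 3/4x_2 - 101/8 ≠ 0; add h_4 = -1/3x_1 + 37/24x_2^2 - 3/4x_2 - 101/8 to the basis.

S(f_1,f_3): lcm = x_1^2x_2. S = 23/6x_1x_2^2 - 1/3x_1x_2 - 27/2x_1 + 20x_2.
  leading term x_1x_2^2: subtract (-23/36x_2)·f_3 from 23/6x_1x_2^2 - 1/3x_1x_2 - 27/2x_1 + 20x_2 → -1/3x_1x_2 - 27/2x_1 + 23/12x_2^3 - 127/4x_2
  leading term x_1x_2: subtract (1/18)·f_3 from -1/3x_1x_2 - 27/2x_1 + 23/12x_2^3 - 127/4x_2 → -27/2x_1 + 23/12x_2^3 - 1/6x_2^2 - 127/4x_2 + 9/2
  leading term x_1: subtract (81/2)·h_4 from -27/2x_1 + 23/12x_2^3 - 1/6x_2^2 - 127/4x_2 + 9/2 → 23/12x_2^3 - 3005/48x_2^2 - 11/8x_2 + 8253/16
  leading term x_2^3: no divisor's leading term divides it; move 23/12x_2^3 to the remainder.
  leading term x_2^2: no divisor's leading term divides it; move -3005/48x_2^2 to the remainder.
  leading term x_2: no divisor's leading term divides it; move -11/8x_2 to the remainder.
  leading term 1: no divisor's leading term divides it; move 8253/16 to the remainder.
  remainder 23/12x_2^3 - 3005/48x_2^2 - 11/8x_2 + 8253/16 ≠ 0; add h_5 = 23/12x_2^3 - 3005/48x_2^2 - 11/8x_2 + 8253/16 to the basis.

S(f_2,f_3): lcm = x_1^2x_2. S = 3/4x_1x_2^2 - 27/2x_1 + 3/4x_2^2 - 9x_2.
  leading term x_1x_2^2: subtract (-1/8x_2)·f_3 from 3/4x_1x_2^2 - 27/2x_1 + 3/4x_2^2 - 9x_2 → -27/2x_1 + 3/8x_2^3 + 3/4x_2^2 - 153/8x_2
  leading term x_1: subtract (81/2)·h_4 from -27/2x_1 + 3/8x_2^3 + 3/4x_2^2 - 153/8x_2 → 3/8x_2^3 - 987/16x_2^2 + 45/4x_2 + 8181/16
  leading term x_2^3: subtract (9/46)·h_5 from 3/8x_2^3 - 987/16x_2^2 + 45/4x_2 + 8181/16 → -36387/736x_2^2 + 4239/368x_2 + 302049/736
  leading term x_2^2: no divisor's leading term divides it; move -36387/736x_2^2 to the remainder.
  leading term x_2: no divisor's leading term divides it; move 4239/368x_2 to the remainder.
  leading term 1: no divisor's leading term divides it; move 302049/736 to the remainder.
  remainder -36387/736x_2^2 + 4239/368x_2 + 302049/736 ≠ 0; add h_6 = -36387/736x_2^2 + 4239/368x_2 + 302049/736 to the basis.

S(f_1,h_4): lcm = x_1^2. S = 37/8x_1x_2^2 + 13/12x_1x_2 - 917/24x_1 + 20.
  leading term x_1x_2^2: subtract (-37/48x_2)·f_3 from 37/8x_1x_2^2 + 13/12x_1x_2 - 917/24x_1 + 20 → 13/12x_1x_2 - 917/24x_1 + 37/16x_2^3 - 999/16x_2 + 20
  leading term x_1x_2: subtract (-13/72)·f_3 from 13/12x_1x_2 - 917/24x_1 + 37/16x_2^3 - 999/16x_2 + 20 → -917/24x_1 + 37/16x_2^3 + 13/24x_2^2 - 999/16x_2 + 43/8
  leading term x_1: subtract (917/8)·h_4 from -917/24x_1 + 37/16x_2^3 + 13/24x_2^2 - 999/16x_2 + 43/8 → 37/16x_2^3 - 11275/64x_2^2 + 753/32x_2 + 92961/64
  leading term x_2^3: subtract (111/92)·h_5 from 37/16x_2^3 - 11275/64x_2^2 + 753/32x_2 + 92961/64 → -37035/368x_2^2 + 4635/184x_2 + 305505/368
  leading term x_2^2: subtract (8230/4043)·h_6 from -37035/368x_2^2 + 4635/184x_2 + 305505/368 → 14085/8086x_2 - 42255/8086
  leading term x_2: no divisor's leading term divides it; move 14085/8086x_2 to the remainder.
  leading term 1: no divisor's leading term divides it; move -42255/8086 to the remainder.
  remainder 14085/8086x_2 - 42255/8086 ≠ 0; add h_7 = 14085/8086x_2 - 42255/8086 to the basis.

The other S-polynomials (S(f_2,h_4), S(f_3,h_4), S(f_1,h_5), S(f_2,h_5), S(f_3,h_5), S(h_4,h_5), S(f_1,h_6), S(f_2,h_6), S(f_3,h_6), S(h_4,h_6), S(h_5,h_6), S(f_1,h_7), S(f_2,h_7), S(f_3,h_7), S(h_4,h_7), S(h_5,h_7), S(h_6,h_7)) all reduce to 0 modulo the current basis, so we have a Gröbner basis.
Inter-reduce: drop elements whose leading term is divisible by another's, tail-reduce, and make monic.
Reduced Gröbner basis: {x_1 + 3, x_2 - 3}.

The lex basis is triangular: the last element involves only x_2. Solving x_2 - 3 = 0 gives x_2 ∈ {3}; substituting each value into the earlier elements determines the remaining variables.
  x_2 = 3: the earlier basis element becomes x_1 + 3 = 0, giving x_1 = -3 — point (-3, 3).
Check: every point annihilates each of the original generators.
A lex Gröbner basis triangularizes the system, enabling back-substitution.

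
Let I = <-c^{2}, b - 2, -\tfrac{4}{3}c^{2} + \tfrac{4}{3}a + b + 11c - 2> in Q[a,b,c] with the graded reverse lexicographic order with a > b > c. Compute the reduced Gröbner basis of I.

G = {c^{2}, a + \tfrac{33}{4}c, b - 2}

Buchberger's algorithm terminates because the ascending chain of leading-term ideals stabilizes.

f_1 = -c^{2}, LT = c^{2}.
f_2 = b - 2, LT = b.
f_3 = -\tfrac{4}{3}c^{2} + \tfrac{4}{3}a + b + 11c - 2, LT = c^{2}.

S(f_1,f_2): leading monomials are coprime, so the S-polynomial reduces to 0 (Buchberger's first criterion).
S(f_1,f_3): lcm = c^{2}. S = a + \tfrac{3}{4}b + \tfrac{33}{4}c - \tfrac{3}{2}.
  leading term a: no divisor's leading term divides it; move a to the remainder.
  leading term b: subtract (\tfrac{3}{4})·f_2 from \tfrac{3}{4}b + \tfrac{33}{4}c - \tfrac{3}{2} → \tfrac{33}{4}c
  leading term c: no divisor's leading term divides it; move \tfrac{33}{4}c to the remainder.
  remainder a + \tfrac{33}{4}c ≠ 0; add g_4 = a + \tfrac{33}{4}c to the basis.

S(f_2,f_3): leading monomials are coprime, so the S-polynomial reduces to 0 (Buchberger's first criterion).
S(f_1,g_4): leading monomials are coprime, so the S-polynomial reduces to 0 (Buchberger's first criterion).
S(f_2,g_4): leading monomials are coprime, so the S-polynomial reduces to 0 (Buchberger's first criterion).
S(f_3,g_4): leading monomials are coprime, so the S-polynomial reduces to 0 (Buchberger's first criterion).
Every S-polynomial of the final basis reduces to 0, so we have a Gröbner basis.
Inter-reduce: drop elements whose leading term is divisible by another's, tail-reduce, and make monic.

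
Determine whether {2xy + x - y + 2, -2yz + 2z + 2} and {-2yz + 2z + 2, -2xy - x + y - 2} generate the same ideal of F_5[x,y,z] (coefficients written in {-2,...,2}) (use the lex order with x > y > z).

Yes, the ideals are equal.

Equality of ideals is decidable: compute both reduced Gröbner bases (unique for the ordering) and check whether they agree.
Buchberger on the first generating set:
f_1 = 2xy + x - y + 2, LT = xy.
f_2 = -2yz + 2z + 2, LT = yz.

S(f_1,f_2): lcm = xyz. S = -xz + x + 2yz + z.
  leading term xz: no divisor's leading term divides it; move -xz to the remainder.
  leading term x: no divisor's leading term divides it; move x to the remainder.
  leading term yz: subtract (-1)·f_2 from 2yz + z → -2z + 2
  leading term z: no divisor's leading term divides it; move -2z to the remainder.
  leading term 1: no divisor's leading term divides it; move 2 to the remainder.
  remainder -xz + x - 2z + 2 ≠ 0; add g_3 = -xz + x - 2z + 2 to the basis.

The other S-polynomials (S(f_1,g_3), S(f_2,g_3)) all reduce to 0 modulo the current basis, so we have a Gröbner basis.
Inter-reduce: drop elements whose leading term is divisible by another's, tail-reduce, and make monic.
Reduced Gröbner basis: {xy - 2x + 2y + 1, xz - x + 2z - 2, yz - z - 1}.

Buchberger on the second generating set:
h_1 = -2yz + 2z + 2, LT = yz.
h_2 = -2xy - x + y - 2, LT = xy.

S(h_1,h_2): lcm = xyz. S = xz - x - 2yz - z.
  leading term xz: no divisor's leading term divides it; move xz to the remainder.
  leading term x: no divisor's leading term divides it; move -x to the remainder.
  leading term yz: subtract (1)·h_1 from -2yz - z → 2z - 2
  leading term z: no divisor's leading term divides it; move 2z to the remainder.
  leading term 1: no divisor's leading term divides it; move -2 to the remainder.
  remainder xz - x + 2z - 2 ≠ 0; add k_3 = xz - x + 2z - 2 to the basis.

The other S-polynomials (S(h_1,k_3), S(h_2,k_3)) all reduce to 0 modulo the current basis, so we have a Gröbner basis.
Inter-reduce: drop elements whose leading term is divisible by another's, tail-reduce, and make monic.
Reduced Gröbner basis: {xy - 2x + 2y + 1, xz - x + 2z - 2, yz - z - 1}.

These coincide, so the ideals are equal.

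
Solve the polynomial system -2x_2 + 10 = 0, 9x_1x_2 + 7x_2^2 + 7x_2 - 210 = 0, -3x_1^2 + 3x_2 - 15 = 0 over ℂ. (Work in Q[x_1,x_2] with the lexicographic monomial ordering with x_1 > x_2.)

Compute a lex Gröbner basis by Buchberger's algorithm.
f_1 = -2x_2 + 10, LT = x_2.
f_2 = 9x_1x_2 + 7x_2^2 + 7x_2 - 210, LT = x_1x_2.
f_3 = -3x_1^2 + 3x_2 - 15, LT = x_1^2.

S(f_1,f_2): lcm = x_1x_2. S = -5x_1 - 7/9x_2^2 - 7/9x_2 + 70/3.
  leading term x_1: no divisor's leading term divides it; move -5x_1 to the remainder.
  leading term x_2^2: subtract (7/18x_2)·f_1 from -7/9x_2^2 - 7/9x_2 + 70/3 → -14/3x_2 + 70/3
  leading term x_2: subtract (7/3)·f_1 from -14/3x_2 + 70/3 → 0
  remainder -5x_1 ≠ 0; add h_4 = -5x_1 to the basis.

The other S-polynomials (S(f_1,f_3), S(f_2,f_3), S(f_1,h_4), S(f_2,h_4), S(f_3,h_4)) all reduce to 0 modulo the current basis, so we have a Gröbner basis.
Inter-reduce: drop elements whose leading term is divisible by another's, tail-reduce, and make monic.
Reduced Gröbner basis: {x_1, x_2 - 5}.

From the last basis element, x_2 - 5 = 0, so x_2 takes values in {5}. Each choice, substituted upward through the basis, yields the corresponding point(s) of the solution set.
  x_2 = 5: the earlier basis element becomes x_1 = 0, giving x_1 = 0 — point (0, 5).

{(0, 5)}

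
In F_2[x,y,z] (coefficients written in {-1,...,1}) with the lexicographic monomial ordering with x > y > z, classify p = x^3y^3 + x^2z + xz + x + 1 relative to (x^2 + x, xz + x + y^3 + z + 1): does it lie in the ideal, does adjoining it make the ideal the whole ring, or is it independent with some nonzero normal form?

First compute the reduced Gröbner basis of I by Buchberger's algorithm.
f_1 = x^2 + x, LT = x^2.
f_2 = xz + x + y^3 + z + 1, LT = xz.

S(f_1,f_2): lcm = x^2z. S = x^2 + xy^3 + x.
  reduce S modulo (f_1, f_2):
  remainder xy^3 ≠ 0; add h_3 = xy^3 to the basis.

S(f_2,h_3): lcm = xy^3z. S = xy^3 + y^6 + y^3z + y^3.
  reduce S modulo (f_1, f_2, h_3):
  remainder y^6 + y^3z + y^3 ≠ 0; add h_4 = y^6 + y^3z + y^3 to the basis.

The other S-polynomials (S(f_1,h_3), S(f_1,h_4), S(f_2,h_4), S(h_3,h_4)) all reduce to 0 modulo the current basis, so we have a Gröbner basis.
Inter-reduce: drop elements whose leading term is divisible by another's, tail-reduce, and make monic.
Reduced Gröbner basis: {x^2 + x, xy^3, xz + x + y^3 + z + 1, y^6 + y^3z + y^3}.
Label its elements g_1 = x^2 + x, g_2 = xy^3, g_3 = xz + x + y^3 + z + 1, g_4 = y^6 + y^3z + y^3.

Reduce p = x^3y^3 + x^2z + xz + x + 1 modulo G:
  leading term x^3y^3: subtract (xy^3)·g_1 from x^3y^3 + x^2z + xz + x + 1 → x^2y^3 + x^2z + xz + x + 1
  leading term x^2y^3: subtract (y^3)·g_1 from x^2y^3 + x^2z + xz + x + 1 → x^2z + xy^3 + xz + x + 1
  leading term x^2z: subtract (z)·g_1 from x^2z + xy^3 + xz + x + 1 → xy^3 + x + 1
  leading term xy^3: subtract (1)·g_2 from xy^3 + x + 1 → x + 1
  leading term x: no divisor's leading term divides it; move x to the remainder.
  leading term 1: no divisor's leading term divides it; move 1 to the remainder.
  normal form = x + 1.
The normal form is nonzero, so p ∉ I. Since p minus its normal form lies in I, I + (p) = I + (r) where r = x + 1; decide whether this ideal is the whole ring.
Run Buchberger on G together with r (pairs among the g_i already reduce to 0 since G is a Gröbner basis):
g_1 = x^2 + x, LT = x^2.
g_2 = xy^3, LT = xy^3.
g_3 = xz + x + y^3 + z + 1, LT = xz.
g_4 = y^6 + y^3z + y^3, LT = y^6.
r = x + 1, LT = x.

S(g_2,r): lcm = xy^3. S = y^3.
  reduce S modulo (g_1, g_2, g_3, g_4, r):
  remainder y^3 ≠ 0; add m_6 = y^3 to the basis.

The other S-polynomials (S(g_1,g_2), S(g_1,g_3), S(g_1,g_4), S(g_1,r), S(g_2,g_3), S(g_2,g_4), S(g_3,g_4), S(g_3,r), S(g_4,r), S(g_1,m_6), S(g_2,m_6), S(g_3,m_6), S(g_4,m_6), S(r,m_6)) all reduce to 0 modulo the current basis, so we have a Gröbner basis.
Inter-reduce: drop elements whose leading term is divisible by another's, tail-reduce, and make monic.
Reduced Gröbner basis: {x + 1, y^3}.
The reduced Gröbner basis of I + (p) is {x + 1, y^3} ≠ {1}, a proper ideal, so the enlarged system stays consistent: p is independent of I, with normal form x + 1.

x^3y^3 + x^2z + xz + x + 1 is independent of I; its normal form modulo I is x + 1.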